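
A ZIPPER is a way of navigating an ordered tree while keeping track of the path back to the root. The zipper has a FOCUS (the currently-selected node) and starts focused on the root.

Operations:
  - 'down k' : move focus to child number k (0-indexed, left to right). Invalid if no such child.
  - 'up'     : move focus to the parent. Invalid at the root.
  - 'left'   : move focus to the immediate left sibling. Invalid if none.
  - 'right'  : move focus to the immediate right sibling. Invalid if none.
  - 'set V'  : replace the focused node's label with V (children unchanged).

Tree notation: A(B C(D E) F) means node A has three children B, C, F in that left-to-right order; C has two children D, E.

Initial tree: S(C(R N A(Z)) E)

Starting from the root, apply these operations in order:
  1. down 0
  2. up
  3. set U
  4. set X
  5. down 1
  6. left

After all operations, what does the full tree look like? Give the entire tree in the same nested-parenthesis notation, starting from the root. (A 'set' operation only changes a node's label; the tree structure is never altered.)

Step 1 (down 0): focus=C path=0 depth=1 children=['R', 'N', 'A'] left=[] right=['E'] parent=S
Step 2 (up): focus=S path=root depth=0 children=['C', 'E'] (at root)
Step 3 (set U): focus=U path=root depth=0 children=['C', 'E'] (at root)
Step 4 (set X): focus=X path=root depth=0 children=['C', 'E'] (at root)
Step 5 (down 1): focus=E path=1 depth=1 children=[] left=['C'] right=[] parent=X
Step 6 (left): focus=C path=0 depth=1 children=['R', 'N', 'A'] left=[] right=['E'] parent=X

Answer: X(C(R N A(Z)) E)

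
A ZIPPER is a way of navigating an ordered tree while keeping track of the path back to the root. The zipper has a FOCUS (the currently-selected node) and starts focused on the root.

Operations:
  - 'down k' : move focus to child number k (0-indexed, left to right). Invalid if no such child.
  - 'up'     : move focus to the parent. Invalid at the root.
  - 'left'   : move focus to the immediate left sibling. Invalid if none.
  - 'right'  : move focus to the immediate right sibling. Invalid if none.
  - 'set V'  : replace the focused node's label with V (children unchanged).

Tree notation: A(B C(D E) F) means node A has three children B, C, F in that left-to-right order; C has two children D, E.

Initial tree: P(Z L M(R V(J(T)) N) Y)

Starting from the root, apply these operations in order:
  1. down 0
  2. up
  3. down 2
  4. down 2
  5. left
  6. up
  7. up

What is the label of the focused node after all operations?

Answer: P

Derivation:
Step 1 (down 0): focus=Z path=0 depth=1 children=[] left=[] right=['L', 'M', 'Y'] parent=P
Step 2 (up): focus=P path=root depth=0 children=['Z', 'L', 'M', 'Y'] (at root)
Step 3 (down 2): focus=M path=2 depth=1 children=['R', 'V', 'N'] left=['Z', 'L'] right=['Y'] parent=P
Step 4 (down 2): focus=N path=2/2 depth=2 children=[] left=['R', 'V'] right=[] parent=M
Step 5 (left): focus=V path=2/1 depth=2 children=['J'] left=['R'] right=['N'] parent=M
Step 6 (up): focus=M path=2 depth=1 children=['R', 'V', 'N'] left=['Z', 'L'] right=['Y'] parent=P
Step 7 (up): focus=P path=root depth=0 children=['Z', 'L', 'M', 'Y'] (at root)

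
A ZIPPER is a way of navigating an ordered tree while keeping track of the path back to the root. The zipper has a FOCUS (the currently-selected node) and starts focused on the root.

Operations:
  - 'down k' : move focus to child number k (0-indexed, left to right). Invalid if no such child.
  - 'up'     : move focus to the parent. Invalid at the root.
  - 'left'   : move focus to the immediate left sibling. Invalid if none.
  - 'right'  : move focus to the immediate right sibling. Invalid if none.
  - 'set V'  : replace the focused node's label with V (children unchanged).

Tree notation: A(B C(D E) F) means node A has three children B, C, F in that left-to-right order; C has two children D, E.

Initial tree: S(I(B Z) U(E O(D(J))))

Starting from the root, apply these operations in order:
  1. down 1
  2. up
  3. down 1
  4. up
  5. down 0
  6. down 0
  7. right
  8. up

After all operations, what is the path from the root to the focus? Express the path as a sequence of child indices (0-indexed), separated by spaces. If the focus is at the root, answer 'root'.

Step 1 (down 1): focus=U path=1 depth=1 children=['E', 'O'] left=['I'] right=[] parent=S
Step 2 (up): focus=S path=root depth=0 children=['I', 'U'] (at root)
Step 3 (down 1): focus=U path=1 depth=1 children=['E', 'O'] left=['I'] right=[] parent=S
Step 4 (up): focus=S path=root depth=0 children=['I', 'U'] (at root)
Step 5 (down 0): focus=I path=0 depth=1 children=['B', 'Z'] left=[] right=['U'] parent=S
Step 6 (down 0): focus=B path=0/0 depth=2 children=[] left=[] right=['Z'] parent=I
Step 7 (right): focus=Z path=0/1 depth=2 children=[] left=['B'] right=[] parent=I
Step 8 (up): focus=I path=0 depth=1 children=['B', 'Z'] left=[] right=['U'] parent=S

Answer: 0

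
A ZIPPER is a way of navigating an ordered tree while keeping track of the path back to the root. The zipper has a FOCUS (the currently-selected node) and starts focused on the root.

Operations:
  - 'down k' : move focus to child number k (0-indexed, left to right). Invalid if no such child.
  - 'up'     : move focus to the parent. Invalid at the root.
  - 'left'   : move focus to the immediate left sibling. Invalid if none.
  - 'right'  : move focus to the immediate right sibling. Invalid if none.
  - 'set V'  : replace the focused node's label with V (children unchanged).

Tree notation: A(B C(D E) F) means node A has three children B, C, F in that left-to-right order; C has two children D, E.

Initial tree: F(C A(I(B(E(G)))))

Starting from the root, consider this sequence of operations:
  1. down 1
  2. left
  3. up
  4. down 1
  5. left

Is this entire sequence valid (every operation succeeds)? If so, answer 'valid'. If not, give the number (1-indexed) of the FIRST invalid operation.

Step 1 (down 1): focus=A path=1 depth=1 children=['I'] left=['C'] right=[] parent=F
Step 2 (left): focus=C path=0 depth=1 children=[] left=[] right=['A'] parent=F
Step 3 (up): focus=F path=root depth=0 children=['C', 'A'] (at root)
Step 4 (down 1): focus=A path=1 depth=1 children=['I'] left=['C'] right=[] parent=F
Step 5 (left): focus=C path=0 depth=1 children=[] left=[] right=['A'] parent=F

Answer: valid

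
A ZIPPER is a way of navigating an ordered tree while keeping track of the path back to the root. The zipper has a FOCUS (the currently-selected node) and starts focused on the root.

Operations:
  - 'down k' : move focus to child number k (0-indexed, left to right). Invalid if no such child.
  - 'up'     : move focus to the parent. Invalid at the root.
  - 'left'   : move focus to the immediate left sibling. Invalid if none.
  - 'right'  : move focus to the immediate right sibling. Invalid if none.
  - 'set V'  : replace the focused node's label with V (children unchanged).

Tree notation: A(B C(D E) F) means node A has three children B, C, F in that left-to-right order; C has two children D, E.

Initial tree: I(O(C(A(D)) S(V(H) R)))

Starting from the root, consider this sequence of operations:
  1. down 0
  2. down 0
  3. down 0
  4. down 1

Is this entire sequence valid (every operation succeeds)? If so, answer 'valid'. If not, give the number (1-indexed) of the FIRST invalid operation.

Step 1 (down 0): focus=O path=0 depth=1 children=['C', 'S'] left=[] right=[] parent=I
Step 2 (down 0): focus=C path=0/0 depth=2 children=['A'] left=[] right=['S'] parent=O
Step 3 (down 0): focus=A path=0/0/0 depth=3 children=['D'] left=[] right=[] parent=C
Step 4 (down 1): INVALID

Answer: 4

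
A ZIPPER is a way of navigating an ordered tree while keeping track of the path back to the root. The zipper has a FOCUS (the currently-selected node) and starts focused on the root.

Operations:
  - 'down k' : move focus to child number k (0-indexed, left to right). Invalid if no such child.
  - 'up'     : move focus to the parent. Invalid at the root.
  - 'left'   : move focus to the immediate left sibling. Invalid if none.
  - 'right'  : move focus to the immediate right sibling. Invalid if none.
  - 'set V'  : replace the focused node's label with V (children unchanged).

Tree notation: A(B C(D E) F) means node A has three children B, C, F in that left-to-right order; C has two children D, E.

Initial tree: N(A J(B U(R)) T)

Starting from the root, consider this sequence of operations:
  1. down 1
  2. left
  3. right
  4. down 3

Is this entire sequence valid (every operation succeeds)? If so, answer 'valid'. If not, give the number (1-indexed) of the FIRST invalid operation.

Step 1 (down 1): focus=J path=1 depth=1 children=['B', 'U'] left=['A'] right=['T'] parent=N
Step 2 (left): focus=A path=0 depth=1 children=[] left=[] right=['J', 'T'] parent=N
Step 3 (right): focus=J path=1 depth=1 children=['B', 'U'] left=['A'] right=['T'] parent=N
Step 4 (down 3): INVALID

Answer: 4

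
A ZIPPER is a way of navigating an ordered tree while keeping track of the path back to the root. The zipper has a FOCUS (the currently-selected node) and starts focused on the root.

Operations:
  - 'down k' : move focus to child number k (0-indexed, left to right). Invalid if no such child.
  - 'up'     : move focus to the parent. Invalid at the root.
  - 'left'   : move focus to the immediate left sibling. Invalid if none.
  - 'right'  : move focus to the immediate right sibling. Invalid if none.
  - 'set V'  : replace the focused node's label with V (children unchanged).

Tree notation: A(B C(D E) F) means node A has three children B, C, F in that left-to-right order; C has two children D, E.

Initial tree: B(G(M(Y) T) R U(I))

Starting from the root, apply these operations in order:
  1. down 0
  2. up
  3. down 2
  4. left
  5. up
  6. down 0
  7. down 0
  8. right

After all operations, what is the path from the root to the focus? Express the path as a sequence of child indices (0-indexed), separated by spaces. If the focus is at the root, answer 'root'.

Answer: 0 1

Derivation:
Step 1 (down 0): focus=G path=0 depth=1 children=['M', 'T'] left=[] right=['R', 'U'] parent=B
Step 2 (up): focus=B path=root depth=0 children=['G', 'R', 'U'] (at root)
Step 3 (down 2): focus=U path=2 depth=1 children=['I'] left=['G', 'R'] right=[] parent=B
Step 4 (left): focus=R path=1 depth=1 children=[] left=['G'] right=['U'] parent=B
Step 5 (up): focus=B path=root depth=0 children=['G', 'R', 'U'] (at root)
Step 6 (down 0): focus=G path=0 depth=1 children=['M', 'T'] left=[] right=['R', 'U'] parent=B
Step 7 (down 0): focus=M path=0/0 depth=2 children=['Y'] left=[] right=['T'] parent=G
Step 8 (right): focus=T path=0/1 depth=2 children=[] left=['M'] right=[] parent=G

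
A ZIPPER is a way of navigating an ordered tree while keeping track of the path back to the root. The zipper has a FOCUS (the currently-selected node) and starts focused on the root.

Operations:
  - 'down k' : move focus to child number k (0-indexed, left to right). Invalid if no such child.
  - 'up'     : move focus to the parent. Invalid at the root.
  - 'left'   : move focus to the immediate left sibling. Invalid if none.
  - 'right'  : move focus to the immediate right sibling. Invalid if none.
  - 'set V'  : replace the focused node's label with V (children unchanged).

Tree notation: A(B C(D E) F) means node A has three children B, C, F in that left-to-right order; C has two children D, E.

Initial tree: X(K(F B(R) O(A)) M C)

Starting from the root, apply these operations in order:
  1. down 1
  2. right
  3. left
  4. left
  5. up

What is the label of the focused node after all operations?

Answer: X

Derivation:
Step 1 (down 1): focus=M path=1 depth=1 children=[] left=['K'] right=['C'] parent=X
Step 2 (right): focus=C path=2 depth=1 children=[] left=['K', 'M'] right=[] parent=X
Step 3 (left): focus=M path=1 depth=1 children=[] left=['K'] right=['C'] parent=X
Step 4 (left): focus=K path=0 depth=1 children=['F', 'B', 'O'] left=[] right=['M', 'C'] parent=X
Step 5 (up): focus=X path=root depth=0 children=['K', 'M', 'C'] (at root)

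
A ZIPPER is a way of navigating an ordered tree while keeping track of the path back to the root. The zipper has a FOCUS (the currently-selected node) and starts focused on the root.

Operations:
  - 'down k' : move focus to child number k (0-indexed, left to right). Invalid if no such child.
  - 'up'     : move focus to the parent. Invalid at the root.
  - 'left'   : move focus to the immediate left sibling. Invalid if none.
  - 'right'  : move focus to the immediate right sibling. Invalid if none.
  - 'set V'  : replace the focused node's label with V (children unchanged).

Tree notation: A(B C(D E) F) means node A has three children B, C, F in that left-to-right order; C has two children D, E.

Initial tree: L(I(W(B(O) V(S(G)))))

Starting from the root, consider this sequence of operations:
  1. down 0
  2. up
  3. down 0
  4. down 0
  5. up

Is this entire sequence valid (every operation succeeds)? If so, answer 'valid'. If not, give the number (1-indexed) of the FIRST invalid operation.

Answer: valid

Derivation:
Step 1 (down 0): focus=I path=0 depth=1 children=['W'] left=[] right=[] parent=L
Step 2 (up): focus=L path=root depth=0 children=['I'] (at root)
Step 3 (down 0): focus=I path=0 depth=1 children=['W'] left=[] right=[] parent=L
Step 4 (down 0): focus=W path=0/0 depth=2 children=['B', 'V'] left=[] right=[] parent=I
Step 5 (up): focus=I path=0 depth=1 children=['W'] left=[] right=[] parent=L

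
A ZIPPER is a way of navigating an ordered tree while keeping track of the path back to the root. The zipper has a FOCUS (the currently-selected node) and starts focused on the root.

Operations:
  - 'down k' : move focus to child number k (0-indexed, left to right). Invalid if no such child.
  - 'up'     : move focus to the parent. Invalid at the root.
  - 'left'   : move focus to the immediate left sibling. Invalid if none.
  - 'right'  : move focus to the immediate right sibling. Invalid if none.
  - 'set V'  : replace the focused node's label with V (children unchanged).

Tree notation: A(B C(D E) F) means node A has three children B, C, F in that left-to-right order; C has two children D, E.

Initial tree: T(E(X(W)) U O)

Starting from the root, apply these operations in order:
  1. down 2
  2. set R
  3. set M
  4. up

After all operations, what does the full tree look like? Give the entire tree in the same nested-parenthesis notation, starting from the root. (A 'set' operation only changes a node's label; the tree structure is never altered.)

Answer: T(E(X(W)) U M)

Derivation:
Step 1 (down 2): focus=O path=2 depth=1 children=[] left=['E', 'U'] right=[] parent=T
Step 2 (set R): focus=R path=2 depth=1 children=[] left=['E', 'U'] right=[] parent=T
Step 3 (set M): focus=M path=2 depth=1 children=[] left=['E', 'U'] right=[] parent=T
Step 4 (up): focus=T path=root depth=0 children=['E', 'U', 'M'] (at root)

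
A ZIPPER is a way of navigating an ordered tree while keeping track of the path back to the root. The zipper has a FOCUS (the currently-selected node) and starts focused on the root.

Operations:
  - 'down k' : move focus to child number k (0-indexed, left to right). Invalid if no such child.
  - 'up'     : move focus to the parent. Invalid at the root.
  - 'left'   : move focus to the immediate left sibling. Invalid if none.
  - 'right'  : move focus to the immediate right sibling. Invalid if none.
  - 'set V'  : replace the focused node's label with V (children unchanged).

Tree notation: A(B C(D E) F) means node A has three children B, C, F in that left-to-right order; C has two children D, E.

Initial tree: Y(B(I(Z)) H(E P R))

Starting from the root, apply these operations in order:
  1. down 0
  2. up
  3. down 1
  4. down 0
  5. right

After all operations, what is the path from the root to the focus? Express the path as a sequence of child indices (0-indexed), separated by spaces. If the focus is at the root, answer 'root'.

Step 1 (down 0): focus=B path=0 depth=1 children=['I'] left=[] right=['H'] parent=Y
Step 2 (up): focus=Y path=root depth=0 children=['B', 'H'] (at root)
Step 3 (down 1): focus=H path=1 depth=1 children=['E', 'P', 'R'] left=['B'] right=[] parent=Y
Step 4 (down 0): focus=E path=1/0 depth=2 children=[] left=[] right=['P', 'R'] parent=H
Step 5 (right): focus=P path=1/1 depth=2 children=[] left=['E'] right=['R'] parent=H

Answer: 1 1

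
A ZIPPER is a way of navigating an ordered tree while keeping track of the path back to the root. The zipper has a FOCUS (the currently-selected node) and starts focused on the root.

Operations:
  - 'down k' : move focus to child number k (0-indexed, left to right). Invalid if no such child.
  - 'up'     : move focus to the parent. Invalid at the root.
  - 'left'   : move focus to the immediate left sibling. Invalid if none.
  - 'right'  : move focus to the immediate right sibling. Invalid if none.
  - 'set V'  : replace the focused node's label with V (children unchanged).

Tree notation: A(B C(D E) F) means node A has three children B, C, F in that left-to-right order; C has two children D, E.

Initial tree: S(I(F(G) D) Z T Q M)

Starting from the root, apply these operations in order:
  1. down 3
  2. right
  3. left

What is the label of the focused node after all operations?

Answer: Q

Derivation:
Step 1 (down 3): focus=Q path=3 depth=1 children=[] left=['I', 'Z', 'T'] right=['M'] parent=S
Step 2 (right): focus=M path=4 depth=1 children=[] left=['I', 'Z', 'T', 'Q'] right=[] parent=S
Step 3 (left): focus=Q path=3 depth=1 children=[] left=['I', 'Z', 'T'] right=['M'] parent=S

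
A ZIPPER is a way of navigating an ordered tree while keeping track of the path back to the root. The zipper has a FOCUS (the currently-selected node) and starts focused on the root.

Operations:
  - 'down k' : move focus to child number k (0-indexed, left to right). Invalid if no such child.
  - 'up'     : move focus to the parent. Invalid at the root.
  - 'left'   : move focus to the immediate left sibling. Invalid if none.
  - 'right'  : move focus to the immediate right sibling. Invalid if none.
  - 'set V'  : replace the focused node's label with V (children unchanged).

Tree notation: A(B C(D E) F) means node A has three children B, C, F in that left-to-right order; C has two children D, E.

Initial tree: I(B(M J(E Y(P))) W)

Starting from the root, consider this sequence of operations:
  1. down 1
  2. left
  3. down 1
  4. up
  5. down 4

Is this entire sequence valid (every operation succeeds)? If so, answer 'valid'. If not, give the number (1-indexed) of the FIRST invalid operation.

Step 1 (down 1): focus=W path=1 depth=1 children=[] left=['B'] right=[] parent=I
Step 2 (left): focus=B path=0 depth=1 children=['M', 'J'] left=[] right=['W'] parent=I
Step 3 (down 1): focus=J path=0/1 depth=2 children=['E', 'Y'] left=['M'] right=[] parent=B
Step 4 (up): focus=B path=0 depth=1 children=['M', 'J'] left=[] right=['W'] parent=I
Step 5 (down 4): INVALID

Answer: 5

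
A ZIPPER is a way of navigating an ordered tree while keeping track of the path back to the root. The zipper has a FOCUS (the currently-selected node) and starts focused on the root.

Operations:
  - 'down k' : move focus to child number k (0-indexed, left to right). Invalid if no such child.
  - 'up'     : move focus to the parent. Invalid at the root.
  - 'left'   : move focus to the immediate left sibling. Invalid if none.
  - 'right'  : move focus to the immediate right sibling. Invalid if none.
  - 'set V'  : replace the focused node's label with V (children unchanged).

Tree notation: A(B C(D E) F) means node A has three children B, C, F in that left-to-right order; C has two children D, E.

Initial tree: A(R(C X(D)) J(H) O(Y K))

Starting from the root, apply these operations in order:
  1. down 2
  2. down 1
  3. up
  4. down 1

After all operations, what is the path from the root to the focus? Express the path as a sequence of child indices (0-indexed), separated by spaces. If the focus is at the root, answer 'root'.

Answer: 2 1

Derivation:
Step 1 (down 2): focus=O path=2 depth=1 children=['Y', 'K'] left=['R', 'J'] right=[] parent=A
Step 2 (down 1): focus=K path=2/1 depth=2 children=[] left=['Y'] right=[] parent=O
Step 3 (up): focus=O path=2 depth=1 children=['Y', 'K'] left=['R', 'J'] right=[] parent=A
Step 4 (down 1): focus=K path=2/1 depth=2 children=[] left=['Y'] right=[] parent=O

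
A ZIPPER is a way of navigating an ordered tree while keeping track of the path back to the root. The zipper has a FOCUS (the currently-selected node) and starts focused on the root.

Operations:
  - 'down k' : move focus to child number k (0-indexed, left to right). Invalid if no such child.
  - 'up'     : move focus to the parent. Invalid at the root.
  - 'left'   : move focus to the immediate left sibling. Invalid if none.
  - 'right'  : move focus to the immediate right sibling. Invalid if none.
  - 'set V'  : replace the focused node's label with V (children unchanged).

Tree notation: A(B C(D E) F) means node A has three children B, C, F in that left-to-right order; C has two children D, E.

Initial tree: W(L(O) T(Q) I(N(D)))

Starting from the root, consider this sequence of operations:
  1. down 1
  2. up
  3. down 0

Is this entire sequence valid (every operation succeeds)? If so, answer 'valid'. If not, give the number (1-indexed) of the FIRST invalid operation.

Step 1 (down 1): focus=T path=1 depth=1 children=['Q'] left=['L'] right=['I'] parent=W
Step 2 (up): focus=W path=root depth=0 children=['L', 'T', 'I'] (at root)
Step 3 (down 0): focus=L path=0 depth=1 children=['O'] left=[] right=['T', 'I'] parent=W

Answer: valid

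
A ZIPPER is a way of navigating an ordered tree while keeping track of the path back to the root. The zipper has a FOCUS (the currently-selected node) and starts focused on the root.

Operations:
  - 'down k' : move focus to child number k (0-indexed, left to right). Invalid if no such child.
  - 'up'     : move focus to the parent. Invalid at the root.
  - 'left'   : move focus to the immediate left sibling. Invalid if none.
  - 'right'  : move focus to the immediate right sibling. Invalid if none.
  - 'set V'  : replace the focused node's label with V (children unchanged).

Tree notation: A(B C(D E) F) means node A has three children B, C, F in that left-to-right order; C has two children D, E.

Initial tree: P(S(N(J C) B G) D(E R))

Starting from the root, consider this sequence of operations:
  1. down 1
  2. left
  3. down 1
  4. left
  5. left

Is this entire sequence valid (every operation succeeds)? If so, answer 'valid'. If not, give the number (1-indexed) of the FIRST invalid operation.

Answer: 5

Derivation:
Step 1 (down 1): focus=D path=1 depth=1 children=['E', 'R'] left=['S'] right=[] parent=P
Step 2 (left): focus=S path=0 depth=1 children=['N', 'B', 'G'] left=[] right=['D'] parent=P
Step 3 (down 1): focus=B path=0/1 depth=2 children=[] left=['N'] right=['G'] parent=S
Step 4 (left): focus=N path=0/0 depth=2 children=['J', 'C'] left=[] right=['B', 'G'] parent=S
Step 5 (left): INVALID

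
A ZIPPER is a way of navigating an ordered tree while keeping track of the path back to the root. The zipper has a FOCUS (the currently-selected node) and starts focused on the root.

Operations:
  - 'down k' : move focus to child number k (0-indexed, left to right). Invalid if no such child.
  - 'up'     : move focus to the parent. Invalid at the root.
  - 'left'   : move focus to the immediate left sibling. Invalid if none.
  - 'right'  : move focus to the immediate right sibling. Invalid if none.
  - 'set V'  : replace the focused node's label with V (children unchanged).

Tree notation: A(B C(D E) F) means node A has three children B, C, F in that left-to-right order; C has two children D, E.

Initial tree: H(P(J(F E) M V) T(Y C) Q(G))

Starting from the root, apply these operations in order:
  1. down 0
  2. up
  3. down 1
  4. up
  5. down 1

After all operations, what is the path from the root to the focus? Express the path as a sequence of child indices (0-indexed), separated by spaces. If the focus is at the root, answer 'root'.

Step 1 (down 0): focus=P path=0 depth=1 children=['J', 'M', 'V'] left=[] right=['T', 'Q'] parent=H
Step 2 (up): focus=H path=root depth=0 children=['P', 'T', 'Q'] (at root)
Step 3 (down 1): focus=T path=1 depth=1 children=['Y', 'C'] left=['P'] right=['Q'] parent=H
Step 4 (up): focus=H path=root depth=0 children=['P', 'T', 'Q'] (at root)
Step 5 (down 1): focus=T path=1 depth=1 children=['Y', 'C'] left=['P'] right=['Q'] parent=H

Answer: 1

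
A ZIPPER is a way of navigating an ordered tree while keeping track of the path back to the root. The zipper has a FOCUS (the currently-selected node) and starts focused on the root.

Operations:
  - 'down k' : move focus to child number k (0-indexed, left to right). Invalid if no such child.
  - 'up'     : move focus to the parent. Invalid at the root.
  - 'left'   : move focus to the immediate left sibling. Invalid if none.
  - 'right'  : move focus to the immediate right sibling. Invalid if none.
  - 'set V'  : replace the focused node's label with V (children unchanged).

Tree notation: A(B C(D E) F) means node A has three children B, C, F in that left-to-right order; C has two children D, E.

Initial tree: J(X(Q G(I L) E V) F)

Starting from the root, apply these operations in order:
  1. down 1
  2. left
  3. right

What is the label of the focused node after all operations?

Answer: F

Derivation:
Step 1 (down 1): focus=F path=1 depth=1 children=[] left=['X'] right=[] parent=J
Step 2 (left): focus=X path=0 depth=1 children=['Q', 'G', 'E', 'V'] left=[] right=['F'] parent=J
Step 3 (right): focus=F path=1 depth=1 children=[] left=['X'] right=[] parent=J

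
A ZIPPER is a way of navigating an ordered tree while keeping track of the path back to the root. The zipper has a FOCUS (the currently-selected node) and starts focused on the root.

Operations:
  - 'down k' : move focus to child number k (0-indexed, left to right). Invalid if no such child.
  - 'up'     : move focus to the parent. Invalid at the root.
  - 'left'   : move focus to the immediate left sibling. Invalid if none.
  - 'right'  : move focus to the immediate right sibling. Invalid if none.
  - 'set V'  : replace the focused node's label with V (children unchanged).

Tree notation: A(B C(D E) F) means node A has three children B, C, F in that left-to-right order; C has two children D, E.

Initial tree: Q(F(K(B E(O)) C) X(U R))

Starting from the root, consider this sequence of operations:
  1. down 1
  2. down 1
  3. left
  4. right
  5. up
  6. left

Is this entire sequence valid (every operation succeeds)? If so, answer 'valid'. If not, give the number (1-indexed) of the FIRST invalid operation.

Answer: valid

Derivation:
Step 1 (down 1): focus=X path=1 depth=1 children=['U', 'R'] left=['F'] right=[] parent=Q
Step 2 (down 1): focus=R path=1/1 depth=2 children=[] left=['U'] right=[] parent=X
Step 3 (left): focus=U path=1/0 depth=2 children=[] left=[] right=['R'] parent=X
Step 4 (right): focus=R path=1/1 depth=2 children=[] left=['U'] right=[] parent=X
Step 5 (up): focus=X path=1 depth=1 children=['U', 'R'] left=['F'] right=[] parent=Q
Step 6 (left): focus=F path=0 depth=1 children=['K', 'C'] left=[] right=['X'] parent=Q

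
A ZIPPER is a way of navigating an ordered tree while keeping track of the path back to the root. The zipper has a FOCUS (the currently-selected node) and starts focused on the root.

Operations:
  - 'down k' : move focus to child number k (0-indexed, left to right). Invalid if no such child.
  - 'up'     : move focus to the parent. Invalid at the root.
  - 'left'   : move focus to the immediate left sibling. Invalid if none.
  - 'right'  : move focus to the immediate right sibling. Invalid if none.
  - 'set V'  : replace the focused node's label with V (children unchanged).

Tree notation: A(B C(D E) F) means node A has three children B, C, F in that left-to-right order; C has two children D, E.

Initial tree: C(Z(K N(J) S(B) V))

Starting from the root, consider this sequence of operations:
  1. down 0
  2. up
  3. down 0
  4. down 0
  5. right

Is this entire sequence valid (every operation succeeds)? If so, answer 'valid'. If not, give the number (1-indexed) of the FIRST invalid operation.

Step 1 (down 0): focus=Z path=0 depth=1 children=['K', 'N', 'S', 'V'] left=[] right=[] parent=C
Step 2 (up): focus=C path=root depth=0 children=['Z'] (at root)
Step 3 (down 0): focus=Z path=0 depth=1 children=['K', 'N', 'S', 'V'] left=[] right=[] parent=C
Step 4 (down 0): focus=K path=0/0 depth=2 children=[] left=[] right=['N', 'S', 'V'] parent=Z
Step 5 (right): focus=N path=0/1 depth=2 children=['J'] left=['K'] right=['S', 'V'] parent=Z

Answer: valid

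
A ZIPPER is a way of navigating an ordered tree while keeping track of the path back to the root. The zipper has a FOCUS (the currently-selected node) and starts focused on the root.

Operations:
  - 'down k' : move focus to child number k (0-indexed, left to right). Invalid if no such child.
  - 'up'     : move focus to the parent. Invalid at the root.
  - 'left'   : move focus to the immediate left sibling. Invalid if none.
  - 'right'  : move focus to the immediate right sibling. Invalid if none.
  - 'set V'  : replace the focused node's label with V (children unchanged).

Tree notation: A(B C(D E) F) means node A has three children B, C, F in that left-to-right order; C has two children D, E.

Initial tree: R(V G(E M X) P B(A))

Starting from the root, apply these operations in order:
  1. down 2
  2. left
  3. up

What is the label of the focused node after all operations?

Step 1 (down 2): focus=P path=2 depth=1 children=[] left=['V', 'G'] right=['B'] parent=R
Step 2 (left): focus=G path=1 depth=1 children=['E', 'M', 'X'] left=['V'] right=['P', 'B'] parent=R
Step 3 (up): focus=R path=root depth=0 children=['V', 'G', 'P', 'B'] (at root)

Answer: R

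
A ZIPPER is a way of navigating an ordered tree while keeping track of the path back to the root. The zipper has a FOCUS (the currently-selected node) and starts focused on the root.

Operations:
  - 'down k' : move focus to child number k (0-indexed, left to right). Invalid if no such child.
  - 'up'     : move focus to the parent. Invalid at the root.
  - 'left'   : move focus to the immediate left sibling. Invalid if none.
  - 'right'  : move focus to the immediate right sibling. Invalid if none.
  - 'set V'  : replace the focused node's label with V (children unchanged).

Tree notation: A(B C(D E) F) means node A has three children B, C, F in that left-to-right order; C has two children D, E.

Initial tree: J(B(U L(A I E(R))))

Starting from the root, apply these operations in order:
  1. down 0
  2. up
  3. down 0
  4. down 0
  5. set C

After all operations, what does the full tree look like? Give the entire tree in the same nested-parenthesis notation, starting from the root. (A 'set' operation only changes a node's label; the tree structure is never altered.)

Answer: J(B(C L(A I E(R))))

Derivation:
Step 1 (down 0): focus=B path=0 depth=1 children=['U', 'L'] left=[] right=[] parent=J
Step 2 (up): focus=J path=root depth=0 children=['B'] (at root)
Step 3 (down 0): focus=B path=0 depth=1 children=['U', 'L'] left=[] right=[] parent=J
Step 4 (down 0): focus=U path=0/0 depth=2 children=[] left=[] right=['L'] parent=B
Step 5 (set C): focus=C path=0/0 depth=2 children=[] left=[] right=['L'] parent=B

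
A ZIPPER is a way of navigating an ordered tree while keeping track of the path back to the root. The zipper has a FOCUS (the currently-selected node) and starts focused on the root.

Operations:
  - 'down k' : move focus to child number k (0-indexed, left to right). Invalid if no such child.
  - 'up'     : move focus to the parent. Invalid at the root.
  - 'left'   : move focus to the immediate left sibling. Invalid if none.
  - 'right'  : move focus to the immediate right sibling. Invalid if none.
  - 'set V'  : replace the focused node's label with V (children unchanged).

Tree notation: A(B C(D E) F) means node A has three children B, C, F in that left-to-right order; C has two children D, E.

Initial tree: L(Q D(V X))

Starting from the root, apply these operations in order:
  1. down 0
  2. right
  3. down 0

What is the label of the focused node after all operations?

Step 1 (down 0): focus=Q path=0 depth=1 children=[] left=[] right=['D'] parent=L
Step 2 (right): focus=D path=1 depth=1 children=['V', 'X'] left=['Q'] right=[] parent=L
Step 3 (down 0): focus=V path=1/0 depth=2 children=[] left=[] right=['X'] parent=D

Answer: V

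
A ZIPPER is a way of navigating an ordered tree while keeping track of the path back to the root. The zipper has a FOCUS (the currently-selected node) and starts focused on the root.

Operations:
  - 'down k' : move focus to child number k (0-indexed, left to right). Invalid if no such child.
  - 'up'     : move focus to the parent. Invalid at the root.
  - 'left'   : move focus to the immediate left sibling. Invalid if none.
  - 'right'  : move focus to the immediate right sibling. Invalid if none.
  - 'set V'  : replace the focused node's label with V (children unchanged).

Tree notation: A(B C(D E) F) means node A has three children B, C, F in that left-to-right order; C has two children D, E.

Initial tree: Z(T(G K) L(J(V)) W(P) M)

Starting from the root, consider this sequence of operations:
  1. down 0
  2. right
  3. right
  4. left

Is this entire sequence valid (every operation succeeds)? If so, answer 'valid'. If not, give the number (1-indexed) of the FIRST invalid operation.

Answer: valid

Derivation:
Step 1 (down 0): focus=T path=0 depth=1 children=['G', 'K'] left=[] right=['L', 'W', 'M'] parent=Z
Step 2 (right): focus=L path=1 depth=1 children=['J'] left=['T'] right=['W', 'M'] parent=Z
Step 3 (right): focus=W path=2 depth=1 children=['P'] left=['T', 'L'] right=['M'] parent=Z
Step 4 (left): focus=L path=1 depth=1 children=['J'] left=['T'] right=['W', 'M'] parent=Z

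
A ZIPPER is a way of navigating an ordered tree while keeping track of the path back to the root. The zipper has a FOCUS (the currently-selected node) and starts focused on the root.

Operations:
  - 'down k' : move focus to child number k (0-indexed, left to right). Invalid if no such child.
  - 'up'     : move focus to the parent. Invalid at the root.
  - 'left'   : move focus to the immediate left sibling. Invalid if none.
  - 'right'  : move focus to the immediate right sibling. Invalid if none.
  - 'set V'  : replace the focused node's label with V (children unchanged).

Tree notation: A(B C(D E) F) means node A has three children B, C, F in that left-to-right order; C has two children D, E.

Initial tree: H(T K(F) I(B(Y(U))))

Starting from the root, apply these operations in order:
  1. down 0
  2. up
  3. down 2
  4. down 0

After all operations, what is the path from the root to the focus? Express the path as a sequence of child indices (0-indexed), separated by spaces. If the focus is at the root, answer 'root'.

Answer: 2 0

Derivation:
Step 1 (down 0): focus=T path=0 depth=1 children=[] left=[] right=['K', 'I'] parent=H
Step 2 (up): focus=H path=root depth=0 children=['T', 'K', 'I'] (at root)
Step 3 (down 2): focus=I path=2 depth=1 children=['B'] left=['T', 'K'] right=[] parent=H
Step 4 (down 0): focus=B path=2/0 depth=2 children=['Y'] left=[] right=[] parent=I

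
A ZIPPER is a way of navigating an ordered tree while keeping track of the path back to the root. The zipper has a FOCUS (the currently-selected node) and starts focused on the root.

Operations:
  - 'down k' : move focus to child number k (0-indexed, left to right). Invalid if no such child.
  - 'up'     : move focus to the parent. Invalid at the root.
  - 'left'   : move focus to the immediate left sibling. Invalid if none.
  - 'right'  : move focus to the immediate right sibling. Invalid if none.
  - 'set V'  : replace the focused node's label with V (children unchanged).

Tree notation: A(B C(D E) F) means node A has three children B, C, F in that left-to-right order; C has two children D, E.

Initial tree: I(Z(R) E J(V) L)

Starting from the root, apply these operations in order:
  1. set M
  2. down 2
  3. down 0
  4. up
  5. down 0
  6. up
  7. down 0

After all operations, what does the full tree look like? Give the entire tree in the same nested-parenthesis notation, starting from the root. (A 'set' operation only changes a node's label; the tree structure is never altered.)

Step 1 (set M): focus=M path=root depth=0 children=['Z', 'E', 'J', 'L'] (at root)
Step 2 (down 2): focus=J path=2 depth=1 children=['V'] left=['Z', 'E'] right=['L'] parent=M
Step 3 (down 0): focus=V path=2/0 depth=2 children=[] left=[] right=[] parent=J
Step 4 (up): focus=J path=2 depth=1 children=['V'] left=['Z', 'E'] right=['L'] parent=M
Step 5 (down 0): focus=V path=2/0 depth=2 children=[] left=[] right=[] parent=J
Step 6 (up): focus=J path=2 depth=1 children=['V'] left=['Z', 'E'] right=['L'] parent=M
Step 7 (down 0): focus=V path=2/0 depth=2 children=[] left=[] right=[] parent=J

Answer: M(Z(R) E J(V) L)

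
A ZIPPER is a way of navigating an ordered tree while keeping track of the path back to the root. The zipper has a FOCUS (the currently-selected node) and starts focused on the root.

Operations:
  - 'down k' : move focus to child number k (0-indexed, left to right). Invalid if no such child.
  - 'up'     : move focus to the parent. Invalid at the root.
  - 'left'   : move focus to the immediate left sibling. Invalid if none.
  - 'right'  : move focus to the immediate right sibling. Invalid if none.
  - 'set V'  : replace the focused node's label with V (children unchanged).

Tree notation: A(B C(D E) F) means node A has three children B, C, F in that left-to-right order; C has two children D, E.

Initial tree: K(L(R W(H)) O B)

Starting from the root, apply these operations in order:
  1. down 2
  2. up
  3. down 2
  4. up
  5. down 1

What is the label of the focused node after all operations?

Step 1 (down 2): focus=B path=2 depth=1 children=[] left=['L', 'O'] right=[] parent=K
Step 2 (up): focus=K path=root depth=0 children=['L', 'O', 'B'] (at root)
Step 3 (down 2): focus=B path=2 depth=1 children=[] left=['L', 'O'] right=[] parent=K
Step 4 (up): focus=K path=root depth=0 children=['L', 'O', 'B'] (at root)
Step 5 (down 1): focus=O path=1 depth=1 children=[] left=['L'] right=['B'] parent=K

Answer: O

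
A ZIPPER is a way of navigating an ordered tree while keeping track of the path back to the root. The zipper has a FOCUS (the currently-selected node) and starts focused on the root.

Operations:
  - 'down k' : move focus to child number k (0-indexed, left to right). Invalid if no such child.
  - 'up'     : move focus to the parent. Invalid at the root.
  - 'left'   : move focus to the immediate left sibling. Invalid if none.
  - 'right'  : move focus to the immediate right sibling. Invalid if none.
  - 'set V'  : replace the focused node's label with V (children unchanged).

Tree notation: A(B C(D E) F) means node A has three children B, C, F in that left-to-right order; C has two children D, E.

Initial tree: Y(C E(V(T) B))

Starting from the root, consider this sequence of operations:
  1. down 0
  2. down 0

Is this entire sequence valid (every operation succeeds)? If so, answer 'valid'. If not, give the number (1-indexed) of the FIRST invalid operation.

Answer: 2

Derivation:
Step 1 (down 0): focus=C path=0 depth=1 children=[] left=[] right=['E'] parent=Y
Step 2 (down 0): INVALID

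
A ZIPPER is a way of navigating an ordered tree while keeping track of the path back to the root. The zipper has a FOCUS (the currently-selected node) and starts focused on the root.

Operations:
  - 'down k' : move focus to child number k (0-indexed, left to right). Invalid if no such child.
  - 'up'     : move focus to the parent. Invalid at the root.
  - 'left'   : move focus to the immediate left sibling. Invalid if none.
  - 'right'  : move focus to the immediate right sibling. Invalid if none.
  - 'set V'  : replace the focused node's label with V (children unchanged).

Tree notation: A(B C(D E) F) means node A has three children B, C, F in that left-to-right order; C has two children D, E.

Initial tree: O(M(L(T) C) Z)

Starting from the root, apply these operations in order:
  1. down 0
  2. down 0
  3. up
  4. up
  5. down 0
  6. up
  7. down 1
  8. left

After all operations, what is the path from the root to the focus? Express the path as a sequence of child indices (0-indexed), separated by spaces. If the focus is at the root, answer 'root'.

Step 1 (down 0): focus=M path=0 depth=1 children=['L', 'C'] left=[] right=['Z'] parent=O
Step 2 (down 0): focus=L path=0/0 depth=2 children=['T'] left=[] right=['C'] parent=M
Step 3 (up): focus=M path=0 depth=1 children=['L', 'C'] left=[] right=['Z'] parent=O
Step 4 (up): focus=O path=root depth=0 children=['M', 'Z'] (at root)
Step 5 (down 0): focus=M path=0 depth=1 children=['L', 'C'] left=[] right=['Z'] parent=O
Step 6 (up): focus=O path=root depth=0 children=['M', 'Z'] (at root)
Step 7 (down 1): focus=Z path=1 depth=1 children=[] left=['M'] right=[] parent=O
Step 8 (left): focus=M path=0 depth=1 children=['L', 'C'] left=[] right=['Z'] parent=O

Answer: 0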